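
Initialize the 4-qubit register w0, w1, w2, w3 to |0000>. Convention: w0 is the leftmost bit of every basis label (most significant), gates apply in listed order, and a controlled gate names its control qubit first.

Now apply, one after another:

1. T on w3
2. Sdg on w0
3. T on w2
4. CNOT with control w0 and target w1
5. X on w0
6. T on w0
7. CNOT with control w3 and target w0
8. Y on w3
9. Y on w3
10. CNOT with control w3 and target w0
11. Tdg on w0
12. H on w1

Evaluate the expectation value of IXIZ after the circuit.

The observable IXIZ averages to 1.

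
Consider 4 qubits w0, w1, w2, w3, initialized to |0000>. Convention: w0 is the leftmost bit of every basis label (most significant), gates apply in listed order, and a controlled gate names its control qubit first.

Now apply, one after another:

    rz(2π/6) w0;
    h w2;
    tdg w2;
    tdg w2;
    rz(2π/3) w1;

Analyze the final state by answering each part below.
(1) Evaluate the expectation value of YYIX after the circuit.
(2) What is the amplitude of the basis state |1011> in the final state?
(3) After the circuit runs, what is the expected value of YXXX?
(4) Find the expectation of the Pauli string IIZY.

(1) The observable YYIX averages to 0.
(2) |1011> carries amplitude 0 in the final state.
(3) The expectation value of YXXX is 0.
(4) In the final state, IIZY has expectation 0.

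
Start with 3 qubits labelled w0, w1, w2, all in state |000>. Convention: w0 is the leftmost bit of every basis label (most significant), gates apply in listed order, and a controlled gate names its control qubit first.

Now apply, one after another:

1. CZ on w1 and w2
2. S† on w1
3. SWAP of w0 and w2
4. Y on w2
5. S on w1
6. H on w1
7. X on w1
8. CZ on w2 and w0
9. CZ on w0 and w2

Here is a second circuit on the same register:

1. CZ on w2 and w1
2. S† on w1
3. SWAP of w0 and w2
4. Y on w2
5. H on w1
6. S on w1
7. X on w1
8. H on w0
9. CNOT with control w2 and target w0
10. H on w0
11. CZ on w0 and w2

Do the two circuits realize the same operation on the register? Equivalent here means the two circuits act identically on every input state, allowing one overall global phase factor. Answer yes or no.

No — the two circuits implement different unitaries, even allowing a global phase.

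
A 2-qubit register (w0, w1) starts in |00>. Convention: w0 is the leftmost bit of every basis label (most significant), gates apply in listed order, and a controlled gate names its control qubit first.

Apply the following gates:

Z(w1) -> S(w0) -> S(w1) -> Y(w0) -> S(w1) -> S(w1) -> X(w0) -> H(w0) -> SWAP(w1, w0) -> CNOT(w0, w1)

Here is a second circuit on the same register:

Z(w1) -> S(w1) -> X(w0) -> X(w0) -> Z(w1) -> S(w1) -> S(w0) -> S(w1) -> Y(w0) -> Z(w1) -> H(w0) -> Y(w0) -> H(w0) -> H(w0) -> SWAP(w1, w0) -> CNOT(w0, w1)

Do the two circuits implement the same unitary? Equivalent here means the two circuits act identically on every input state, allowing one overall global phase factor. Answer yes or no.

No — the two circuits implement different unitaries, even allowing a global phase.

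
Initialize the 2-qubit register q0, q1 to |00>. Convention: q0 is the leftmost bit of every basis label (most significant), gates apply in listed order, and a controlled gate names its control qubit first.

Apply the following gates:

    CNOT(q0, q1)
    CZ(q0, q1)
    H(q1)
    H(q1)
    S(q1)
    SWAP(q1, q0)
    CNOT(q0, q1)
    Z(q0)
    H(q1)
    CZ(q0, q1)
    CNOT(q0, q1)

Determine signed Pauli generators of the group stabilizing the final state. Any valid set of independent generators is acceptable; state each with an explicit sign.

The stabilizer group can be generated by +IX, +ZI, among other valid generating sets.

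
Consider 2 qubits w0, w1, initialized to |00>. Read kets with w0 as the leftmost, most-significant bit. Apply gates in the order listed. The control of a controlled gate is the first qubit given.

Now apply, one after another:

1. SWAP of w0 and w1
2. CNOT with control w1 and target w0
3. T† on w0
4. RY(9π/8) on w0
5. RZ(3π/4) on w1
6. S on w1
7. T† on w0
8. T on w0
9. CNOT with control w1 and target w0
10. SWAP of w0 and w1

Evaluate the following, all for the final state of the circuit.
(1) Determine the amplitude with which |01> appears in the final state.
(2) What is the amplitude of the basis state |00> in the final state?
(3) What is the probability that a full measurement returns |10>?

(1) |01> carries amplitude -exp(5*I*pi/8)*cos(pi/16) in the final state.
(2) |00> carries amplitude exp(5*I*pi/8)*sin(pi/16) in the final state.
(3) The probability of measuring |10> is 0.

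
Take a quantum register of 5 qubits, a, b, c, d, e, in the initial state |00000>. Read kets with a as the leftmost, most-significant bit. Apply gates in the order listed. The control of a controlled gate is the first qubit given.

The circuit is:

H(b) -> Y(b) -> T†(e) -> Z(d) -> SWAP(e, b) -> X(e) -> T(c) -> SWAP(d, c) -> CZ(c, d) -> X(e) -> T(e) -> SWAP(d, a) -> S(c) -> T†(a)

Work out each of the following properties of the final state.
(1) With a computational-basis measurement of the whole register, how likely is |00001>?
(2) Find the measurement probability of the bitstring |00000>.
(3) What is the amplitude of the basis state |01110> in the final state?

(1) A full measurement returns |00001> with probability 1/2.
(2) A full measurement returns |00000> with probability 1/2.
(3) The amplitude on |01110> is 0.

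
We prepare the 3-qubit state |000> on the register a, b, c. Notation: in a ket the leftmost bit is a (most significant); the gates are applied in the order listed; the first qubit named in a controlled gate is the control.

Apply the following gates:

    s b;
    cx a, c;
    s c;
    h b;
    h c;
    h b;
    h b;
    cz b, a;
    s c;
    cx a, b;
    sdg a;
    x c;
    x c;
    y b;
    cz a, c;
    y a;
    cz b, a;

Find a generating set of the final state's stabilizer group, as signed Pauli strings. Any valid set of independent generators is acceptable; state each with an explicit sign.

The stabilizer group can be generated by +IXI, +IIY, -ZII, among other valid generating sets. Key observation: gates 6-7 undo each other exactly, leaving only the rest of the circuit to track.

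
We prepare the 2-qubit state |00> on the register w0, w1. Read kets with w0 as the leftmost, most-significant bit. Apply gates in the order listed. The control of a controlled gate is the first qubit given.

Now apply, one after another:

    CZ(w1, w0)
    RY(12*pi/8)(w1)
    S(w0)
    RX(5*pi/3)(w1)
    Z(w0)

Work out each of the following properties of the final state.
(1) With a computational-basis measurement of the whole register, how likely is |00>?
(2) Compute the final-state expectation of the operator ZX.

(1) Outcome |00> occurs with probability 1/2.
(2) The expectation value of ZX is -1.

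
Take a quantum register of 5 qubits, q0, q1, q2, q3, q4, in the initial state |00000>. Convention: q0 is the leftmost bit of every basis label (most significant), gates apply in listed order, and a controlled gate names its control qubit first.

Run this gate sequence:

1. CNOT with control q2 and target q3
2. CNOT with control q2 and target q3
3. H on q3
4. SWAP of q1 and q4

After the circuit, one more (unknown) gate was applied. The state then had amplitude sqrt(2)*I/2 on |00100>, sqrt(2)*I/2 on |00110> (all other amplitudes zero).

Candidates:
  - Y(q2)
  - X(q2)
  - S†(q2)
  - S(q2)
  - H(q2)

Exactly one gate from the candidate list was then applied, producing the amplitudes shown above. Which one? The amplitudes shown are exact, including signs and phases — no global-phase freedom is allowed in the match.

The applied gate was Y(q2). Key observation: the block from step 1 through step 2 cancels to the identity and can be dropped.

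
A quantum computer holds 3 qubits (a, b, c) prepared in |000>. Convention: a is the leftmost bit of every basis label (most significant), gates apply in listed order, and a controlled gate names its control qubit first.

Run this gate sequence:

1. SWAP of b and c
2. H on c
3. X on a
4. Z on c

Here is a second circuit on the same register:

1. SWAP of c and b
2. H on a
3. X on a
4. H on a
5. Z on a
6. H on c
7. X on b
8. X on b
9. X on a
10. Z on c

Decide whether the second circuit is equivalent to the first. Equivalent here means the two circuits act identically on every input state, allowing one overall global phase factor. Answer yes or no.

Yes — the two circuits implement the same unitary up to a global phase.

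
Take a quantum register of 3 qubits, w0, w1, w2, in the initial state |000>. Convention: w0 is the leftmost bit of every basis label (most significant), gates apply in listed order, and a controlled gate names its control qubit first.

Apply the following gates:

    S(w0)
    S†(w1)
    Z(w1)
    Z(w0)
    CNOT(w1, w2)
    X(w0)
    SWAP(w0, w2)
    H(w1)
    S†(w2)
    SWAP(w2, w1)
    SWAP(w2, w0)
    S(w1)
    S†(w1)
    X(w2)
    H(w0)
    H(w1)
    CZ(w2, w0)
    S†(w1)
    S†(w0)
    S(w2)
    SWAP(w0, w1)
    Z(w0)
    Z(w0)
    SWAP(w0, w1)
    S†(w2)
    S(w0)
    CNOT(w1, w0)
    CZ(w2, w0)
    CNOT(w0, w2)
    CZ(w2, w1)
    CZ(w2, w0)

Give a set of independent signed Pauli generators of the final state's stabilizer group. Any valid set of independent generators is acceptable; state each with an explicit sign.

One valid set of independent stabilizer generators is +XXY, -ZIZ, -IZZ (any independent generating set of the same group is equally correct). Key observation: the block from step 19 through step 26 cancels to the identity and can be dropped.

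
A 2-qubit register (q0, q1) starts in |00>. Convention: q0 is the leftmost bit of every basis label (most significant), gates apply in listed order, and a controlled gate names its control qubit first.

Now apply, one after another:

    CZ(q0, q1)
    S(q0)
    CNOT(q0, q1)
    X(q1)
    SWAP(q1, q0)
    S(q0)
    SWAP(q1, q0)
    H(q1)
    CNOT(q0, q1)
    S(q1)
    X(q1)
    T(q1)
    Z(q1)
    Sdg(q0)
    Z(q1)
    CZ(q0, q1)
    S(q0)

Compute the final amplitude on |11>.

|11> carries amplitude 0 in the final state.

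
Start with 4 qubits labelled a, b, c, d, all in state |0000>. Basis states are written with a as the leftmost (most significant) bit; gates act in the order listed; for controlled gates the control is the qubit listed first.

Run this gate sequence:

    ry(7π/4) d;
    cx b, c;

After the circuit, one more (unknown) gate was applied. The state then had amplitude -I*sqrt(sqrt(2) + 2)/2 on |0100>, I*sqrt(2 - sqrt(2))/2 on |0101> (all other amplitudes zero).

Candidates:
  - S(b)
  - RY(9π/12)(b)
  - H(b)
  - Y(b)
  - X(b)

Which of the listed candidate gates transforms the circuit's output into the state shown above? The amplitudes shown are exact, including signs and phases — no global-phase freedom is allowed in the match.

It was Y(b) that produced the state shown.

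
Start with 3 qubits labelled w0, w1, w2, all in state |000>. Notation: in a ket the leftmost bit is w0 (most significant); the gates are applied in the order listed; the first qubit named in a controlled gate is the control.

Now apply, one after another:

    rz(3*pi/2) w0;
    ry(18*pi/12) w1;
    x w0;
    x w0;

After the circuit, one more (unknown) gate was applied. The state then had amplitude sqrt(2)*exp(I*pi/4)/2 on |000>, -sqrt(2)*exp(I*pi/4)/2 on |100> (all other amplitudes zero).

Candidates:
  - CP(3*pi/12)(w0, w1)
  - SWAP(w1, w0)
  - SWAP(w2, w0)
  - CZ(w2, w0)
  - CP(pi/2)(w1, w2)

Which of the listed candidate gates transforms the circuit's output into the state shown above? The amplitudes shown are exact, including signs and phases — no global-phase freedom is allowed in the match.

The applied gate was SWAP(w1, w0). Key observation: gates 3-4 undo each other exactly, leaving only the rest of the circuit to track.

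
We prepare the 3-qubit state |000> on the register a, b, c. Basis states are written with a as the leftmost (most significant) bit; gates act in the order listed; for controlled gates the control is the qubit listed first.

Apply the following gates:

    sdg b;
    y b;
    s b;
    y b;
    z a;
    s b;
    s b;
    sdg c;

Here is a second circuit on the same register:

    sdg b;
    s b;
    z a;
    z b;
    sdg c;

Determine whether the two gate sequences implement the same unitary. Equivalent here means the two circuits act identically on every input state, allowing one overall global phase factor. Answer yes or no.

No: there is an input state on which the two circuits produce genuinely different outputs (not merely differing by a phase).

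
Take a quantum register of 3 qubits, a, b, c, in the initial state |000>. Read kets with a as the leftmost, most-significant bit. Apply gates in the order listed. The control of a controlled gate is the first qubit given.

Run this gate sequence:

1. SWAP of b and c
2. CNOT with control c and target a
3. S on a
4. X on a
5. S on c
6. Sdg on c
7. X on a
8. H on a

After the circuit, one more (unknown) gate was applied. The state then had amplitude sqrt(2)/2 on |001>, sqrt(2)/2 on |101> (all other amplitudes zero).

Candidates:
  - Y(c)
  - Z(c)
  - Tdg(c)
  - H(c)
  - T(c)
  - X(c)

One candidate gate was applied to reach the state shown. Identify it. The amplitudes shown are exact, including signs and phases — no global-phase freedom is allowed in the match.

The unique candidate consistent with the amplitudes is X(c). Key observation: the block from step 4 through step 7 cancels to the identity and can be dropped.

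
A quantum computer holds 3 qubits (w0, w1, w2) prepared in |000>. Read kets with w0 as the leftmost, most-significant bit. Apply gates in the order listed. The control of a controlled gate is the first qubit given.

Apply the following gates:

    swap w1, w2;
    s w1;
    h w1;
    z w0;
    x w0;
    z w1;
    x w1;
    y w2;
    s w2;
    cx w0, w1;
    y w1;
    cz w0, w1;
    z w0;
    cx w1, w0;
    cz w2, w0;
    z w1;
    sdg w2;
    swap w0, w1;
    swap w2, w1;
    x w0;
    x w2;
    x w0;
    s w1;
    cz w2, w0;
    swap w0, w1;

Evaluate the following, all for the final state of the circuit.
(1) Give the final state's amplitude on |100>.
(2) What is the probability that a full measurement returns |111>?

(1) The final state's coefficient on |100> equals -sqrt(2)*I/2.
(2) The probability of measuring |111> is 1/2.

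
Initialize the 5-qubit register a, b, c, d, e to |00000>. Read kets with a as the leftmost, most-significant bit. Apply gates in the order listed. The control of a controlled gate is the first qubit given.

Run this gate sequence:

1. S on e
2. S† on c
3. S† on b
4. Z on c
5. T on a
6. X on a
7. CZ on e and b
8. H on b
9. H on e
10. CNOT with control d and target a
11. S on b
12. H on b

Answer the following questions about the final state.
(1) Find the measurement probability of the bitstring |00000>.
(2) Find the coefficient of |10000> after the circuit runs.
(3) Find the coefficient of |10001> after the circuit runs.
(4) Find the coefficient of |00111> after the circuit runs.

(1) A full measurement returns |00000> with probability 0.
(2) The final state's coefficient on |10000> equals sqrt(2)*(1 + I)/4.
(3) |10001> carries amplitude sqrt(2)*(1 + I)/4 in the final state.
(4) |00111> carries amplitude 0 in the final state.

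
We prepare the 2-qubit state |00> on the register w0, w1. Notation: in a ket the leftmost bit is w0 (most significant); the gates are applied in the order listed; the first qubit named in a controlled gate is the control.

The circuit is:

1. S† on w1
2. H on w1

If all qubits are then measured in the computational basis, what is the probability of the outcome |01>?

Outcome |01> occurs with probability 1/2.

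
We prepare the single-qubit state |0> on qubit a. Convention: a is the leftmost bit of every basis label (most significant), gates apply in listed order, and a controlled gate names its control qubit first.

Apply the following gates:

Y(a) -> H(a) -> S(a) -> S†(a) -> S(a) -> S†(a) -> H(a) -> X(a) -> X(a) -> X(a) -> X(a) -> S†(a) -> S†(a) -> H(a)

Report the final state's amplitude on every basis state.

The final amplitudes are -sqrt(2)*I/2 on |0>, sqrt(2)*I/2 on |1>.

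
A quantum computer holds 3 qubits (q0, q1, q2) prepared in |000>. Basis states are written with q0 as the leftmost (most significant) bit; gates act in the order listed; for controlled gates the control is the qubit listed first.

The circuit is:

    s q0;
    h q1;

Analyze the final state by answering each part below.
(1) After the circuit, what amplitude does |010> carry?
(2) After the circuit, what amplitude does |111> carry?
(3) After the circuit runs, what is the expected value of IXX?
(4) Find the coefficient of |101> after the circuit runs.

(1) |010> carries amplitude sqrt(2)/2 in the final state.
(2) The amplitude on |111> is 0.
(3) The expectation value of IXX is 0.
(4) The amplitude on |101> is 0.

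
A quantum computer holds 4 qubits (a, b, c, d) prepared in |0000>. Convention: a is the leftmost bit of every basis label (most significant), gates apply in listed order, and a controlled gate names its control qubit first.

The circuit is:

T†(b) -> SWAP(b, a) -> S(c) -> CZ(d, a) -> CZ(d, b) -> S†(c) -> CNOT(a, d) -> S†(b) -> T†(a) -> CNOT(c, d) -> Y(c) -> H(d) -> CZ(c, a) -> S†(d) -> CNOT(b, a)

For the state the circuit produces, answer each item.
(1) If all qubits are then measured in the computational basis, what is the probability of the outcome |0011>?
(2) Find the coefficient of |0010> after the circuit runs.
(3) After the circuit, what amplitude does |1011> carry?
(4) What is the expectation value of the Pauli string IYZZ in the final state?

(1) Outcome |0011> occurs with probability 1/2.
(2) The amplitude on |0010> is sqrt(2)*I/2.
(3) The final state's coefficient on |1011> equals 0.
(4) The expectation value of IYZZ is 0.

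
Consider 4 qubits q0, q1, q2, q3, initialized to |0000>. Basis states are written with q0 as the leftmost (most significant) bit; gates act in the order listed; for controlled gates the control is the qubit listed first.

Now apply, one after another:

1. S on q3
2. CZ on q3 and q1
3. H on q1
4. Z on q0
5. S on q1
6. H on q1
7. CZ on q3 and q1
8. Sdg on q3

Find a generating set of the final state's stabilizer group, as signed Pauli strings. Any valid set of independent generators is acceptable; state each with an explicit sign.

The stabilizer group can be generated by -IYII, +ZIII, +IIZI, +IIIZ, among other valid generating sets.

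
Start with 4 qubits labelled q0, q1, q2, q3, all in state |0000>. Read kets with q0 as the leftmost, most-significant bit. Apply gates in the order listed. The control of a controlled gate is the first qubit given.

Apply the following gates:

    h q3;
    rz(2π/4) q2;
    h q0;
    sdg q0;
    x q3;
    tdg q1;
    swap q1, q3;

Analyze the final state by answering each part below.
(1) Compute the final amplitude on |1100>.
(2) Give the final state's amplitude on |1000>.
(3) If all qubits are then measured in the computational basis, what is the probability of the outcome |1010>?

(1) |1100> carries amplitude -exp(I*pi/4)/2 in the final state.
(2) The final state's coefficient on |1000> equals -exp(I*pi/4)/2.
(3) A full measurement returns |1010> with probability 0.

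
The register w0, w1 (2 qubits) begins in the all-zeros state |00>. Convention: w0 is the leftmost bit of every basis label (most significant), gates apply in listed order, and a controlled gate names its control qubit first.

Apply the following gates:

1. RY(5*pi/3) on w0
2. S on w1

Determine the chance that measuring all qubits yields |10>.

Outcome |10> occurs with probability 1/4.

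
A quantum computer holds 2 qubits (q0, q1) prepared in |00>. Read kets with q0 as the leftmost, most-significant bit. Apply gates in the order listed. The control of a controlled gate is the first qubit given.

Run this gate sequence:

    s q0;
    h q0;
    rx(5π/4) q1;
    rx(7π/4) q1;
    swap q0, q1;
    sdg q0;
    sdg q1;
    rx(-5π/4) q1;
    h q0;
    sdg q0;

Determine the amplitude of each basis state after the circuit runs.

The resulting statevector has amplitude -sqrt(2 - sqrt(2))/4 + sqrt(sqrt(2) + 2)/4 on |00>, I*sqrt(2 - sqrt(2))/4 + I*sqrt(sqrt(2) + 2)/4 on |01>, -I*sqrt(2 - sqrt(2))/4 + I*sqrt(sqrt(2) + 2)/4 on |10>, -sqrt(sqrt(2) + 2)/4 - sqrt(2 - sqrt(2))/4 on |11>.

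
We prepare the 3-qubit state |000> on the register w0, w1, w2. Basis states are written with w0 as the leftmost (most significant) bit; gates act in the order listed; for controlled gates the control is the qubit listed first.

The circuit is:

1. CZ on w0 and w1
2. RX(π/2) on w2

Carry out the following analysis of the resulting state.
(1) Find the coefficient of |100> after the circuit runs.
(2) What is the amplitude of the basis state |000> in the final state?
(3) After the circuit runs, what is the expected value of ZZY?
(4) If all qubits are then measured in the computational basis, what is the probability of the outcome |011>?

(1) The final state's coefficient on |100> equals 0.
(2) The amplitude on |000> is sqrt(2)/2.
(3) In the final state, ZZY has expectation -1.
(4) Outcome |011> occurs with probability 0.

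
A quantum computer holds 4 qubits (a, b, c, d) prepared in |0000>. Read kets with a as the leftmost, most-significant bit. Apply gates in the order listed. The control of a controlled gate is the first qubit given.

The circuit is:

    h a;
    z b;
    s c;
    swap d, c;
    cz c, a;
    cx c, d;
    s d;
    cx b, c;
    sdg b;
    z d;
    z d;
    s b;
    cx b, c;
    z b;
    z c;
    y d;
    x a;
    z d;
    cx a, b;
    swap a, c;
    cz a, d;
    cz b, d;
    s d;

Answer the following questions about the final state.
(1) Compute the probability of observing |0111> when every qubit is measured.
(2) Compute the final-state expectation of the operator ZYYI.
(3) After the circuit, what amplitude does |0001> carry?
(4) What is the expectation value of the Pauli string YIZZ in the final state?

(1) Outcome |0111> occurs with probability 1/2. Key observation: the block from step 8 through step 13 cancels to the identity and can be dropped.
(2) The expectation value of ZYYI is 1.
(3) The amplitude on |0001> is sqrt(2)/2.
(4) The observable YIZZ averages to 0.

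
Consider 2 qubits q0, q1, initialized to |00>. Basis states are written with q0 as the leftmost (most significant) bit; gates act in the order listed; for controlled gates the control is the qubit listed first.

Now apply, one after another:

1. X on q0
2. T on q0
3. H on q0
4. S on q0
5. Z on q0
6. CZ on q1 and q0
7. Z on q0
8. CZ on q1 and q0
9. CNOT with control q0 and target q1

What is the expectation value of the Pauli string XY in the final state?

The expectation value of XY is -1.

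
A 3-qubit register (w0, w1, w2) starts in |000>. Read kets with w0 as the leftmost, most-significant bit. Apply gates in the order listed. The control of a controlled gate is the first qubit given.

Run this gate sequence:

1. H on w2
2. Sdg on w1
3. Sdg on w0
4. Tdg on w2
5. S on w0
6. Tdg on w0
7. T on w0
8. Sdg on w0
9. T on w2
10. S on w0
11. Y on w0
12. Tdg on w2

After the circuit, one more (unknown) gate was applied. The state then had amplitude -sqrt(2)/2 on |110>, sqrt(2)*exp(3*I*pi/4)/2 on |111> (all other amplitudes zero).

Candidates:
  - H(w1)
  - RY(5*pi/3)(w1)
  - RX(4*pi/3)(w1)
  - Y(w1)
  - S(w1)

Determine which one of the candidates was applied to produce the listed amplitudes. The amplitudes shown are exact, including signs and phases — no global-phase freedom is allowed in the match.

The unique candidate consistent with the amplitudes is Y(w1).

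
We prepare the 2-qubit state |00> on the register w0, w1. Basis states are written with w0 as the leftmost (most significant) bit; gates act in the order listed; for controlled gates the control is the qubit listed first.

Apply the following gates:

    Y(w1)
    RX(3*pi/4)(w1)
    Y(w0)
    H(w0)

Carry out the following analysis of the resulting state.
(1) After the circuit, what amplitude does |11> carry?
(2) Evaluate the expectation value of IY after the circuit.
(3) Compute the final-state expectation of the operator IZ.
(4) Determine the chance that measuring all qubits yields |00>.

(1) The final state's coefficient on |11> equals sqrt(4 - 2*sqrt(2))/4.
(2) In the final state, IY has expectation sqrt(2)/2.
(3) The observable IZ averages to sqrt(2)/2.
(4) A full measurement returns |00> with probability sqrt(2)/8 + 1/4.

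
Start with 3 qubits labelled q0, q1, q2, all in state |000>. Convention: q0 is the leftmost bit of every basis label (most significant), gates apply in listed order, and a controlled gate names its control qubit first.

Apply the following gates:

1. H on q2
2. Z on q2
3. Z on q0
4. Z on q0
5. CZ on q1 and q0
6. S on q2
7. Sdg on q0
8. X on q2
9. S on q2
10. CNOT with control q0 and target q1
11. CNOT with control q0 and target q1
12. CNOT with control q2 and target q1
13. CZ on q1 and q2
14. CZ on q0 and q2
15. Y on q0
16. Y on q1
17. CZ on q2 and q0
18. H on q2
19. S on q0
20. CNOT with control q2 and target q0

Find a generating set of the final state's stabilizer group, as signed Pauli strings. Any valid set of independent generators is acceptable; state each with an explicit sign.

The final state is stabilized by the group generated by -XZX, +IXZ, -ZIZ; other independent generating sets are equally valid.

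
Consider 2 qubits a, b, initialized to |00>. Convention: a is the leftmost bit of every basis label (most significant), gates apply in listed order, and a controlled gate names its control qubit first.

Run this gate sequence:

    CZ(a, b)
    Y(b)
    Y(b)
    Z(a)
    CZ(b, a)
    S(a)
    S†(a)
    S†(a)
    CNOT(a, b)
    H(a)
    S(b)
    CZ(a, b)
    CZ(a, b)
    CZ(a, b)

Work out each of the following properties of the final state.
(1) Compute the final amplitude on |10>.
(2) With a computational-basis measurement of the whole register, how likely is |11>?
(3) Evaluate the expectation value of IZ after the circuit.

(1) The amplitude on |10> is sqrt(2)/2.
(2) A full measurement returns |11> with probability 0.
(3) The expectation value of IZ is 1.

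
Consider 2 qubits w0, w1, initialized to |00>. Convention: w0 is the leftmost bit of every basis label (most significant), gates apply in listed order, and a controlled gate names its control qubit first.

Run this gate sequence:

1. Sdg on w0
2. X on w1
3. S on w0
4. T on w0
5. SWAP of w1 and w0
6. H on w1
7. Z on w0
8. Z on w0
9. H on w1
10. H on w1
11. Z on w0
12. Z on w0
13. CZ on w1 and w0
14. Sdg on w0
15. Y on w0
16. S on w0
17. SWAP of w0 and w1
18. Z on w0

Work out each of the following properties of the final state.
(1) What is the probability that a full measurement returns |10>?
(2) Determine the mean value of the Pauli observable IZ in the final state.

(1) A full measurement returns |10> with probability 1/2. Key observation: steps 7-12 multiply out to the identity, so the circuit reduces to the remaining gates.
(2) In the final state, IZ has expectation 1.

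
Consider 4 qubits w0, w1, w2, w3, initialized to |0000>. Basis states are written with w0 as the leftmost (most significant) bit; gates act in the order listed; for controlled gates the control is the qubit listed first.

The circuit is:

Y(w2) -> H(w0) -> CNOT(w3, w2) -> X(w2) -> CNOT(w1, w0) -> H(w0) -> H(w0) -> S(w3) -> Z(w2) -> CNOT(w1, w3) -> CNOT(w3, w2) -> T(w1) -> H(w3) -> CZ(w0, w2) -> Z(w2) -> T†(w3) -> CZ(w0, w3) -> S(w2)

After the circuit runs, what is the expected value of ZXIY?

The observable ZXIY averages to 0.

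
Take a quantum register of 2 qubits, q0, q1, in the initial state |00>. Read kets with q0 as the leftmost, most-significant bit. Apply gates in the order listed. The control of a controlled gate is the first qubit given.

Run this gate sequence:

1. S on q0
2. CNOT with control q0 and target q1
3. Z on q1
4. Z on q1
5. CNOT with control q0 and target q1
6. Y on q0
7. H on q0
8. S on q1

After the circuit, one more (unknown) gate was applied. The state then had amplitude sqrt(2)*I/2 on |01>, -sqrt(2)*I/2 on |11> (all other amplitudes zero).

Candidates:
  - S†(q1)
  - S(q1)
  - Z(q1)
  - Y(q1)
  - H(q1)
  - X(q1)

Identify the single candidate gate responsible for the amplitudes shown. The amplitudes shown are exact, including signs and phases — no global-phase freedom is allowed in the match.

It was X(q1) that produced the state shown.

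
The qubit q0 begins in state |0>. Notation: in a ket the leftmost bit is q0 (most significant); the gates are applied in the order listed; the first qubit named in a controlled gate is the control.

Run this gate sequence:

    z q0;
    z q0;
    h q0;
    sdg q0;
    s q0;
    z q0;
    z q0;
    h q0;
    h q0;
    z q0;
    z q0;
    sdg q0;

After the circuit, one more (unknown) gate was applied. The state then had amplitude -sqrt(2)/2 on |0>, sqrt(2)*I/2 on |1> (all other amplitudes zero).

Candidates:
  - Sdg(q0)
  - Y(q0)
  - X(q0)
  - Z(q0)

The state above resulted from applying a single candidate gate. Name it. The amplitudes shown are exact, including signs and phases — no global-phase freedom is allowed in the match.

The unique candidate consistent with the amplitudes is Y(q0). Key observation: gates 5-12 undo each other exactly, leaving only the rest of the circuit to track.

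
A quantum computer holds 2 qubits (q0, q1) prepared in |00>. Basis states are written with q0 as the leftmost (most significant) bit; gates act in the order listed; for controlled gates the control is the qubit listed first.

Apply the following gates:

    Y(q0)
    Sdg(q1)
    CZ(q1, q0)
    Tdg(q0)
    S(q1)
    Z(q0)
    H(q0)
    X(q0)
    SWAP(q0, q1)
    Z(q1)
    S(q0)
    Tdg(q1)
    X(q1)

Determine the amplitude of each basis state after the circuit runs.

The final amplitudes are sqrt(2)/2 on |00>, sqrt(2)*exp(I*pi/4)/2 on |01>, 0 on |10>, 0 on |11>.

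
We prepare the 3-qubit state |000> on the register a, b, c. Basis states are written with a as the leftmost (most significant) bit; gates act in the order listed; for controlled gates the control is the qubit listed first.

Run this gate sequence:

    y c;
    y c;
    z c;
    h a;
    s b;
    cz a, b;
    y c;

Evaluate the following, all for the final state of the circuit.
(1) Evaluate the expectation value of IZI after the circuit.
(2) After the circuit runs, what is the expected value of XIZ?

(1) In the final state, IZI has expectation 1.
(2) In the final state, XIZ has expectation -1.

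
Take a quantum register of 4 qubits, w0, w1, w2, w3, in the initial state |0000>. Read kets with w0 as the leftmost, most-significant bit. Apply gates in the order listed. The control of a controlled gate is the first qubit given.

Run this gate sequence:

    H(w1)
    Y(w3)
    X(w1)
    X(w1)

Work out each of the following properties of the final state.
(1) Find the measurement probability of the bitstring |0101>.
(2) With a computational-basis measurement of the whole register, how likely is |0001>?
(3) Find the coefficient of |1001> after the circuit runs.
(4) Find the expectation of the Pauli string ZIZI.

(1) A full measurement returns |0101> with probability 1/2.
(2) Outcome |0001> occurs with probability 1/2.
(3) The amplitude on |1001> is 0.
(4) The observable ZIZI averages to 1.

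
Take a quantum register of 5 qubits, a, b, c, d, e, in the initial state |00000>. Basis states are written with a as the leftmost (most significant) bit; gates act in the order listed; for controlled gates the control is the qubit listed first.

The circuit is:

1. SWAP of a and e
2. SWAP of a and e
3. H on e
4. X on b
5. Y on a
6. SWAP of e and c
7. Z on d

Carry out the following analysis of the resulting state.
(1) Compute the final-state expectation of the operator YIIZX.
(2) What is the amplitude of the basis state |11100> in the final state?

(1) The observable YIIZX averages to 0. Key observation: steps 1-2 multiply out to the identity, so the circuit reduces to the remaining gates.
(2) The final state's coefficient on |11100> equals sqrt(2)*I/2.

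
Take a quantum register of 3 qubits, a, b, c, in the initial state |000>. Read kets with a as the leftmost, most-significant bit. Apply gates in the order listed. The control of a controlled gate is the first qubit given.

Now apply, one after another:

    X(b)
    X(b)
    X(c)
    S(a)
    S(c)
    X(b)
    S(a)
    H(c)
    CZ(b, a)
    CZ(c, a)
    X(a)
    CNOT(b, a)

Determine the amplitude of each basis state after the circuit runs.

The final amplitudes are sqrt(2)*I/2 on |010>, -sqrt(2)*I/2 on |011>, and 0 on every other basis state.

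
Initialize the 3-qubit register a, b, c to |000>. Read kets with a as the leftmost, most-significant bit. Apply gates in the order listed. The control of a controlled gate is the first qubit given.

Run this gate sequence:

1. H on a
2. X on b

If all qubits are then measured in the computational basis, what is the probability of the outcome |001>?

The probability of measuring |001> is 0.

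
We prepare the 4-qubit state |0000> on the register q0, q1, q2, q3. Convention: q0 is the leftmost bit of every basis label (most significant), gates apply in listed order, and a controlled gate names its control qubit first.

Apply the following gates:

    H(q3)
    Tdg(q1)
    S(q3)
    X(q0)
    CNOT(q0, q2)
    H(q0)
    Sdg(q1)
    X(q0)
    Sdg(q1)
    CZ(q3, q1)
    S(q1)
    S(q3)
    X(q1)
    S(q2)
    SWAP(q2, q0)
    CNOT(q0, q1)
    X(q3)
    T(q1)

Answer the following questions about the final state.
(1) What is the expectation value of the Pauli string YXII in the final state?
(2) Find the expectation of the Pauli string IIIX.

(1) The observable YXII averages to 0.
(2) The expectation value of IIIX is -1.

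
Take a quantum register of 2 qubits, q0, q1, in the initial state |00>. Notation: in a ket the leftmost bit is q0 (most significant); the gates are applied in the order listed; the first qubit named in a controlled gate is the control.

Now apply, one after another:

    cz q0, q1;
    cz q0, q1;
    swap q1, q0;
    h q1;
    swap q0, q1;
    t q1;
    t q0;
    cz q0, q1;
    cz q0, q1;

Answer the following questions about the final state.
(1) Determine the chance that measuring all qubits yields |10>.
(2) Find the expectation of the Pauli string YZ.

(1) The probability of measuring |10> is 1/2.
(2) The expectation value of YZ is sqrt(2)/2.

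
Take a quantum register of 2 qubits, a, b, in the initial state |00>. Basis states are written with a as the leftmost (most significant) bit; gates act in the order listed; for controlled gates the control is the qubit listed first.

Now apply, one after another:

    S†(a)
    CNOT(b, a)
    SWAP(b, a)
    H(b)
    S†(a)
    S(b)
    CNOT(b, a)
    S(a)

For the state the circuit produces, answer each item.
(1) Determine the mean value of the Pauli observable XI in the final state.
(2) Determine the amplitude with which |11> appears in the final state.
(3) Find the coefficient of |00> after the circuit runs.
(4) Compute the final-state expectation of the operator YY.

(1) The observable XI averages to 0.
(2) The amplitude on |11> is -sqrt(2)/2.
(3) The final state's coefficient on |00> equals sqrt(2)/2.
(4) The observable YY averages to 1.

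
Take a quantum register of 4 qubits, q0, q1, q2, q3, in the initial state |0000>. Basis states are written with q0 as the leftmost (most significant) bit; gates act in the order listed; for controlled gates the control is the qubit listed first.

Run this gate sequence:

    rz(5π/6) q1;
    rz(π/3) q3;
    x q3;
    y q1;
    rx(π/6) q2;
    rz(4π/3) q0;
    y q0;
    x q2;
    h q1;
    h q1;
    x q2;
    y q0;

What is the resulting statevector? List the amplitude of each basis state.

After the circuit, the state carries amplitude (-sqrt(6) - sqrt(2))*exp(I*pi/4)/4 on |0101>, (-sqrt(2) + sqrt(6))*exp(3*I*pi/4)/4 on |0111>, and 0 on every other basis state. Key observation: gates 7-12 undo each other exactly, leaving only the rest of the circuit to track.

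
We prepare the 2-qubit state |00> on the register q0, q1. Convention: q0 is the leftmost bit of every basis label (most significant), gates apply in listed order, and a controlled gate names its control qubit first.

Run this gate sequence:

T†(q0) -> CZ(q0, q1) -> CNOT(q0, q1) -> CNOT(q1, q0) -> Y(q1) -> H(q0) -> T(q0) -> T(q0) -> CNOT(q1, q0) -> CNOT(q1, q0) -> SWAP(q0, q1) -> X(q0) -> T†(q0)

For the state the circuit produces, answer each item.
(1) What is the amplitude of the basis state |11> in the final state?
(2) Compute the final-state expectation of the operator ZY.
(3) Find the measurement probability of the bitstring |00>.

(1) |11> carries amplitude 0 in the final state.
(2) The expectation value of ZY is 1.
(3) Outcome |00> occurs with probability 1/2.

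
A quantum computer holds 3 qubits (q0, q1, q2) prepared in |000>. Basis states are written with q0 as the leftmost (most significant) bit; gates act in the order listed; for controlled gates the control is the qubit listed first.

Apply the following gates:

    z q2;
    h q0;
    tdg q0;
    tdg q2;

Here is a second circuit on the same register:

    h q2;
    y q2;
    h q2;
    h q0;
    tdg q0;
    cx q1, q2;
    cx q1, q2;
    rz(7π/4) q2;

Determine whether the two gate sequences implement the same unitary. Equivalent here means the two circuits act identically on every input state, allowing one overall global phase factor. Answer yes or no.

No: there is an input state on which the two circuits produce genuinely different outputs (not merely differing by a phase).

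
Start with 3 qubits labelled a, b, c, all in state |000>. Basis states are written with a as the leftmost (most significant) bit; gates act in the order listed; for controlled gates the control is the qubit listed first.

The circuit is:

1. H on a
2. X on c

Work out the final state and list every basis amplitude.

The resulting statevector has amplitude sqrt(2)/2 on |001>, sqrt(2)/2 on |101>, and 0 on every other basis state.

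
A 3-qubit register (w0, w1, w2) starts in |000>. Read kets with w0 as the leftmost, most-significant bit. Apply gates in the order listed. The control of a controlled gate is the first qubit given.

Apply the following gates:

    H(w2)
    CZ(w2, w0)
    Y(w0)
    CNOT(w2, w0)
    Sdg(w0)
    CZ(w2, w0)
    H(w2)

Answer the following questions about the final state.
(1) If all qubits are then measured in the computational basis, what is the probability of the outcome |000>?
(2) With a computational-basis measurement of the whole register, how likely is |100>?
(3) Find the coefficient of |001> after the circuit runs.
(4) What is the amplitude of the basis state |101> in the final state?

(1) A full measurement returns |000> with probability 1/4.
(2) A full measurement returns |100> with probability 1/4.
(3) The amplitude on |001> is -I/2.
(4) |101> carries amplitude 1/2 in the final state.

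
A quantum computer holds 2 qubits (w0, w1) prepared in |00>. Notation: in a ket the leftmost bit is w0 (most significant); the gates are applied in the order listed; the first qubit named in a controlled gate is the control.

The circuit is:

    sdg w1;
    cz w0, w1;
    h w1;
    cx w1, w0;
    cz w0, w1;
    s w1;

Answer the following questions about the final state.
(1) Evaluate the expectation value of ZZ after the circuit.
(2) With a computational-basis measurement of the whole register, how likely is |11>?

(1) The observable ZZ averages to 1.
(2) The probability of measuring |11> is 1/2.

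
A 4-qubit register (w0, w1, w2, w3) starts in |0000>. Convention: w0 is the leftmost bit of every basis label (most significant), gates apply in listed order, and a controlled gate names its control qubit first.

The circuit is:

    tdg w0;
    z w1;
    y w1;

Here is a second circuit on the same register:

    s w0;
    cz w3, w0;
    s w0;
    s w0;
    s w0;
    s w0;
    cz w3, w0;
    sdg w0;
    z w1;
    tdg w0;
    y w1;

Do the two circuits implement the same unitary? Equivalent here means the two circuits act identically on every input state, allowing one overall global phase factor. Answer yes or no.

Yes, they are equivalent — the unitaries differ by at most a global phase.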